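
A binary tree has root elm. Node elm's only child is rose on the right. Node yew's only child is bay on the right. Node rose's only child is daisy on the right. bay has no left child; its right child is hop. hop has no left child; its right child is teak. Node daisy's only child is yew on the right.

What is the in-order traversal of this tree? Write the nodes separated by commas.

elm, rose, daisy, yew, bay, hop, teak

In-order visits the left subtree, then the node, then the right subtree.
At elm: no left child.
Visit elm.
At elm: go right to rose.
  At rose: no left child.
  Visit rose.
  At rose: go right to daisy.
    At daisy: no left child.
    Visit daisy.
    At daisy: go right to yew.
      At yew: no left child.
      Visit yew.
      At yew: go right to bay.
        At bay: no left child.
        Visit bay.
        At bay: go right to hop.
          At hop: no left child.
          Visit hop.
          At hop: go right to teak.
            teak is a leaf — visit teak.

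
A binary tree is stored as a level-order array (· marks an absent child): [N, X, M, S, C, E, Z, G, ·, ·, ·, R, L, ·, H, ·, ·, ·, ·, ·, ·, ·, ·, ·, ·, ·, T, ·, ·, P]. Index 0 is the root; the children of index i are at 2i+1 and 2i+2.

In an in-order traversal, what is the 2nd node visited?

S

In-order visits the left subtree, then the node, then the right subtree.
At N: go left to X.
  At X: go left to S.
    At S: go left to G.
      G is a leaf — visit G.
    Visit S.
    At S: no right child.
  Visit X.
  At X: go right to C.
    C is a leaf — visit C.
Visit N.
At N: go right to M.
  At M: go left to E.
    At E: go left to R.
      R is a leaf — visit R.
    Visit E.
    At E: go right to L.
      At L: no left child.
      Visit L.
      At L: go right to T.
        T is a leaf — visit T.
  Visit M.
  At M: go right to Z.
    At Z: no left child.
    Visit Z.
    At Z: go right to H.
      At H: go left to P.
        P is a leaf — visit P.
      Visit H.
      At H: no right child.
Full in-order sequence: G, S, X, C, N, R, E, L, T, M, Z, P, H.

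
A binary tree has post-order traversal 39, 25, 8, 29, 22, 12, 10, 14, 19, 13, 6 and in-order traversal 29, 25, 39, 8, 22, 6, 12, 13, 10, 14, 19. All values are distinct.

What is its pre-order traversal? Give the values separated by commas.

The last element of post-order is the root; it splits in-order into left and right subtrees.
Root 6: left subtree has 5 nodes {29, 25, 39, 8, 22}, right has 5 {12, 13, 10, 14, 19}.
  Root 22: left subtree has 4 nodes {29, 25, 39, 8}, right has 0 { }.
    Root 29: left subtree has 0 nodes { }, right has 3 {25, 39, 8}.
      Root 8: left subtree has 2 nodes {25, 39}, right has 0 { }.
        Root 25: left subtree has 0 nodes { }, right has 1 {39}.
  Root 13: left subtree has 1 node {12}, right has 3 {10, 14, 19}.
    Root 19: left subtree has 2 nodes {10, 14}, right has 0 { }.
      Root 14: left subtree has 1 node {10}, right has 0 { }.

6, 22, 29, 8, 25, 39, 13, 12, 19, 14, 10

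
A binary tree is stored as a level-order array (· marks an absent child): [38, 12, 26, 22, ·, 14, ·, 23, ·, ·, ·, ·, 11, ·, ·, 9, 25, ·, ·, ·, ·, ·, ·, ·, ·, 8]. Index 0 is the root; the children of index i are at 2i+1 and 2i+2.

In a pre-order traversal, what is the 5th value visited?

Pre-order visits the node, then its left subtree, then its right subtree.
Visit 38.
At 38: go left to 12.
  Visit 12.
  At 12: go left to 22.
    Visit 22.
    At 22: go left to 23.
      Visit 23.
      At 23: go left to 9.
        9 is a leaf — visit 9.
      At 23: go right to 25.
        25 is a leaf — visit 25.
    At 22: no right child.
  At 12: no right child.
At 38: go right to 26.
  Visit 26.
  At 26: go left to 14.
    Visit 14.
    At 14: no left child.
    At 14: go right to 11.
      Visit 11.
      At 11: go left to 8.
        8 is a leaf — visit 8.
      At 11: no right child.
  At 26: no right child.
Full pre-order sequence: 38, 12, 22, 23, 9, 25, 26, 14, 11, 8.

9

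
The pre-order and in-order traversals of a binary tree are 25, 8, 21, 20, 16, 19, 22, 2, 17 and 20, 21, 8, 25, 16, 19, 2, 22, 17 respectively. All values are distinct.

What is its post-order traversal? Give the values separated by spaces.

20 21 8 2 17 22 19 16 25

The first element of pre-order is the root; it splits in-order into left and right subtrees.
Root 25: left subtree has 3 nodes {20, 21, 8}, right has 5 {16, 19, 2, 22, 17}.
  Root 8: left subtree has 2 nodes {20, 21}, right has 0 { }.
    Root 21: left subtree has 1 node {20}, right has 0 { }.
  Root 16: left subtree has 0 nodes { }, right has 4 {19, 2, 22, 17}.
    Root 19: left subtree has 0 nodes { }, right has 3 {2, 22, 17}.
      Root 22: left subtree has 1 node {2}, right has 1 {17}.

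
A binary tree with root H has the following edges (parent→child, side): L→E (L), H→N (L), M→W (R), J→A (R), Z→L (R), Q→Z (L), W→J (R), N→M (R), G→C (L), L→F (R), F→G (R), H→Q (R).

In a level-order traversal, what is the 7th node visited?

L

Level-order visits nodes level by level from the root, left to right within each level.
Level 0: H
Level 1: N, Q
Level 2: M, Z
Level 3: W, L
Level 4: J, E, F
Level 5: A, G
Level 6: C
Full level-order sequence: H, N, Q, M, Z, W, L, J, E, F, A, G, C.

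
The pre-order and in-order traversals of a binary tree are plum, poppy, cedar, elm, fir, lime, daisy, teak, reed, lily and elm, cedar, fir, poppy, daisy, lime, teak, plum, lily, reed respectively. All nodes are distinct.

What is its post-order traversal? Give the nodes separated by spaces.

elm fir cedar daisy teak lime poppy lily reed plum

The first element of pre-order is the root; it splits in-order into left and right subtrees.
Root plum: left subtree has 7 nodes {elm, cedar, fir, poppy, daisy, lime, teak}, right has 2 {lily, reed}.
  Root poppy: left subtree has 3 nodes {elm, cedar, fir}, right has 3 {daisy, lime, teak}.
    Root cedar: left subtree has 1 node {elm}, right has 1 {fir}.
    Root lime: left subtree has 1 node {daisy}, right has 1 {teak}.
  Root reed: left subtree has 1 node {lily}, right has 0 { }.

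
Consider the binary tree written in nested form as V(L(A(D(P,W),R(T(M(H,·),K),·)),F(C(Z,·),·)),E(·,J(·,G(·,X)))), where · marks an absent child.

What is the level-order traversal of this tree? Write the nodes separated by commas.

V, L, E, A, F, J, D, R, C, G, P, W, T, Z, X, M, K, H

Level-order visits nodes level by level from the root, left to right within each level.
Level 0: V
Level 1: L, E
Level 2: A, F, J
Level 3: D, R, C, G
Level 4: P, W, T, Z, X
Level 5: M, K
Level 6: H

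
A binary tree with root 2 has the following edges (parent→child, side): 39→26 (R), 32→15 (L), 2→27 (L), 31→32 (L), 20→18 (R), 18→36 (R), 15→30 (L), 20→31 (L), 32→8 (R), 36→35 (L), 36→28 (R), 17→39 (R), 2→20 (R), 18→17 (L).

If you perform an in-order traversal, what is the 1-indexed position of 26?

11

In-order visits the left subtree, then the node, then the right subtree.
At 2: go left to 27.
  27 is a leaf — visit 27.
Visit 2.
At 2: go right to 20.
  At 20: go left to 31.
    At 31: go left to 32.
      At 32: go left to 15.
        At 15: go left to 30.
          30 is a leaf — visit 30.
        Visit 15.
        At 15: no right child.
      Visit 32.
      At 32: go right to 8.
        8 is a leaf — visit 8.
    Visit 31.
    At 31: no right child.
  Visit 20.
  At 20: go right to 18.
    At 18: go left to 17.
      At 17: no left child.
      Visit 17.
      At 17: go right to 39.
        At 39: no left child.
        Visit 39.
        At 39: go right to 26.
          26 is a leaf — visit 26.
    Visit 18.
    At 18: go right to 36.
      At 36: go left to 35.
        35 is a leaf — visit 35.
      Visit 36.
      At 36: go right to 28.
        28 is a leaf — visit 28.
Full in-order sequence: 27, 2, 30, 15, 32, 8, 31, 20, 17, 39, 26, 18, 35, 36, 28.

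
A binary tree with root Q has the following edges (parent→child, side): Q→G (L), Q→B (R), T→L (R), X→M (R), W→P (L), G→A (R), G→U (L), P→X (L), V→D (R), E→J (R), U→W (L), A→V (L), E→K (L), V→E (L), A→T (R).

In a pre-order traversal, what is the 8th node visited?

A

Pre-order visits the node, then its left subtree, then its right subtree.
Visit Q.
At Q: go left to G.
  Visit G.
  At G: go left to U.
    Visit U.
    At U: go left to W.
      Visit W.
      At W: go left to P.
        Visit P.
        At P: go left to X.
          Visit X.
          At X: no left child.
          At X: go right to M.
            M is a leaf — visit M.
        At P: no right child.
      At W: no right child.
    At U: no right child.
  At G: go right to A.
    Visit A.
    At A: go left to V.
      Visit V.
      At V: go left to E.
        Visit E.
        At E: go left to K.
          K is a leaf — visit K.
        At E: go right to J.
          J is a leaf — visit J.
      At V: go right to D.
        D is a leaf — visit D.
    At A: go right to T.
      Visit T.
      At T: no left child.
      At T: go right to L.
        L is a leaf — visit L.
At Q: go right to B.
  B is a leaf — visit B.
Full pre-order sequence: Q, G, U, W, P, X, M, A, V, E, K, J, D, T, L, B.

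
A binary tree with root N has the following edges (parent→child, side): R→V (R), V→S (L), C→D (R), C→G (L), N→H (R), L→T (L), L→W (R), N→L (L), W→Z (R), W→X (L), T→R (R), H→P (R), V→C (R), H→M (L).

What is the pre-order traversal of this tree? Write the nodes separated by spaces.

Pre-order visits the node, then its left subtree, then its right subtree.
Visit N.
At N: go left to L.
  Visit L.
  At L: go left to T.
    Visit T.
    At T: no left child.
    At T: go right to R.
      Visit R.
      At R: no left child.
      At R: go right to V.
        Visit V.
        At V: go left to S.
          S is a leaf — visit S.
        At V: go right to C.
          Visit C.
          At C: go left to G.
            G is a leaf — visit G.
          At C: go right to D.
            D is a leaf — visit D.
  At L: go right to W.
    Visit W.
    At W: go left to X.
      X is a leaf — visit X.
    At W: go right to Z.
      Z is a leaf — visit Z.
At N: go right to H.
  Visit H.
  At H: go left to M.
    M is a leaf — visit M.
  At H: go right to P.
    P is a leaf — visit P.

N L T R V S C G D W X Z H M P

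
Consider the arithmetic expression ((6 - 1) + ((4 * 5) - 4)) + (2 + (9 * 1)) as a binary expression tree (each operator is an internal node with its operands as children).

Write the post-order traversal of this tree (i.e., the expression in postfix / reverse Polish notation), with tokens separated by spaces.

Post-order on an expression tree gives postfix notation: for each operator, emit left operand, right operand, then the operator.

6 1 - 4 5 * 4 - + 2 9 1 * + +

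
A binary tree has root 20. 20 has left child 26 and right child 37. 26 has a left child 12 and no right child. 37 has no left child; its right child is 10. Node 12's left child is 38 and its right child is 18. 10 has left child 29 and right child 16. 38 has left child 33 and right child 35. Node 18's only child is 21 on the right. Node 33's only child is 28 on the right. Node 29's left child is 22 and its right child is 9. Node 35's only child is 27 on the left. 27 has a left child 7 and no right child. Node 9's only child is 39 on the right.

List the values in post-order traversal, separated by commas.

28, 33, 7, 27, 35, 38, 21, 18, 12, 26, 22, 39, 9, 29, 16, 10, 37, 20

Post-order visits the left subtree, then the right subtree, then the node.
At 20: go left to 26.
  At 26: go left to 12.
    At 12: go left to 38.
      At 38: go left to 33.
        At 33: no left child.
        At 33: go right to 28.
          28 is a leaf — visit 28.
        Visit 33.
      At 38: go right to 35.
        At 35: go left to 27.
          At 27: go left to 7.
            7 is a leaf — visit 7.
          At 27: no right child.
          Visit 27.
        At 35: no right child.
        Visit 35.
      Visit 38.
    At 12: go right to 18.
      At 18: no left child.
      At 18: go right to 21.
        21 is a leaf — visit 21.
      Visit 18.
    Visit 12.
  At 26: no right child.
  Visit 26.
At 20: go right to 37.
  At 37: no left child.
  At 37: go right to 10.
    At 10: go left to 29.
      At 29: go left to 22.
        22 is a leaf — visit 22.
      At 29: go right to 9.
        At 9: no left child.
        At 9: go right to 39.
          39 is a leaf — visit 39.
        Visit 9.
      Visit 29.
    At 10: go right to 16.
      16 is a leaf — visit 16.
    Visit 10.
  Visit 37.
Visit 20.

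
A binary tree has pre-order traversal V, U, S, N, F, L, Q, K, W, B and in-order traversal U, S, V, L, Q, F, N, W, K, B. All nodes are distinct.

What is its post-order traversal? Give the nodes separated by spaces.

The first element of pre-order is the root; it splits in-order into left and right subtrees.
Root V: left subtree has 2 nodes {U, S}, right has 7 {L, Q, F, N, W, K, B}.
  Root U: left subtree has 0 nodes { }, right has 1 {S}.
  Root N: left subtree has 3 nodes {L, Q, F}, right has 3 {W, K, B}.
    Root F: left subtree has 2 nodes {L, Q}, right has 0 { }.
      Root L: left subtree has 0 nodes { }, right has 1 {Q}.
    Root K: left subtree has 1 node {W}, right has 1 {B}.

S U Q L F W B K N V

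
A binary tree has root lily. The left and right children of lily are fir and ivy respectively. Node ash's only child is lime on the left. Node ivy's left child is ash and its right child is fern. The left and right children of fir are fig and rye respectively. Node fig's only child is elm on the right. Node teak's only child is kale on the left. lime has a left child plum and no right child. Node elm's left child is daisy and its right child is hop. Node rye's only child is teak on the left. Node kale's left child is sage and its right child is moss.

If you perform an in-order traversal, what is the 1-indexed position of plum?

12

In-order visits the left subtree, then the node, then the right subtree.
At lily: go left to fir.
  At fir: go left to fig.
    At fig: no left child.
    Visit fig.
    At fig: go right to elm.
      At elm: go left to daisy.
        daisy is a leaf — visit daisy.
      Visit elm.
      At elm: go right to hop.
        hop is a leaf — visit hop.
  Visit fir.
  At fir: go right to rye.
    At rye: go left to teak.
      At teak: go left to kale.
        At kale: go left to sage.
          sage is a leaf — visit sage.
        Visit kale.
        At kale: go right to moss.
          moss is a leaf — visit moss.
      Visit teak.
      At teak: no right child.
    Visit rye.
    At rye: no right child.
Visit lily.
At lily: go right to ivy.
  At ivy: go left to ash.
    At ash: go left to lime.
      At lime: go left to plum.
        plum is a leaf — visit plum.
      Visit lime.
      At lime: no right child.
    Visit ash.
    At ash: no right child.
  Visit ivy.
  At ivy: go right to fern.
    fern is a leaf — visit fern.
Full in-order sequence: fig, daisy, elm, hop, fir, sage, kale, moss, teak, rye, lily, plum, lime, ash, ivy, fern.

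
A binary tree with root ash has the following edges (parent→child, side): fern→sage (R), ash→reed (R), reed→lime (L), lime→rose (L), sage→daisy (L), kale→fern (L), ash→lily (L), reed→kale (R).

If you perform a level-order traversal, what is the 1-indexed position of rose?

6

Level-order visits nodes level by level from the root, left to right within each level.
Level 0: ash
Level 1: lily, reed
Level 2: lime, kale
Level 3: rose, fern
Level 4: sage
Level 5: daisy
Full level-order sequence: ash, lily, reed, lime, kale, rose, fern, sage, daisy.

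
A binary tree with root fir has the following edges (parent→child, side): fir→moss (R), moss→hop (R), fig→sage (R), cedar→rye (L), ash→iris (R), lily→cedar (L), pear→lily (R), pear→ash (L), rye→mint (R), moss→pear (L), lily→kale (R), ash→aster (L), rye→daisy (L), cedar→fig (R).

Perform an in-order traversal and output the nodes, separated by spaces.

In-order visits the left subtree, then the node, then the right subtree.
At fir: no left child.
Visit fir.
At fir: go right to moss.
  At moss: go left to pear.
    At pear: go left to ash.
      At ash: go left to aster.
        aster is a leaf — visit aster.
      Visit ash.
      At ash: go right to iris.
        iris is a leaf — visit iris.
    Visit pear.
    At pear: go right to lily.
      At lily: go left to cedar.
        At cedar: go left to rye.
          At rye: go left to daisy.
            daisy is a leaf — visit daisy.
          Visit rye.
          At rye: go right to mint.
            mint is a leaf — visit mint.
        Visit cedar.
        At cedar: go right to fig.
          At fig: no left child.
          Visit fig.
          At fig: go right to sage.
            sage is a leaf — visit sage.
      Visit lily.
      At lily: go right to kale.
        kale is a leaf — visit kale.
  Visit moss.
  At moss: go right to hop.
    hop is a leaf — visit hop.

fir aster ash iris pear daisy rye mint cedar fig sage lily kale moss hop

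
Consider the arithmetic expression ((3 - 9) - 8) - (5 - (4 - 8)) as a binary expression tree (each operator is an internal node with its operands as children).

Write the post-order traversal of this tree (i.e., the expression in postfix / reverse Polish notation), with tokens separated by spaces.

Post-order on an expression tree gives postfix notation: for each operator, emit left operand, right operand, then the operator.

3 9 - 8 - 5 4 8 - - -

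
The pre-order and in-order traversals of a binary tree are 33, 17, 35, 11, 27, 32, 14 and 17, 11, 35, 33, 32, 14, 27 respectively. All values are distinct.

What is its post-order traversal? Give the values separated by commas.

11, 35, 17, 14, 32, 27, 33

The first element of pre-order is the root; it splits in-order into left and right subtrees.
Root 33: left subtree has 3 nodes {17, 11, 35}, right has 3 {32, 14, 27}.
  Root 17: left subtree has 0 nodes { }, right has 2 {11, 35}.
    Root 35: left subtree has 1 node {11}, right has 0 { }.
  Root 27: left subtree has 2 nodes {32, 14}, right has 0 { }.
    Root 32: left subtree has 0 nodes { }, right has 1 {14}.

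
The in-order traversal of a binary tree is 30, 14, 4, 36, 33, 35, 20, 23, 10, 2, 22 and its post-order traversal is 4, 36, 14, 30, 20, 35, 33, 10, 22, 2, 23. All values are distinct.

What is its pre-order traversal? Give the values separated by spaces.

The last element of post-order is the root; it splits in-order into left and right subtrees.
Root 23: left subtree has 7 nodes {30, 14, 4, 36, 33, 35, 20}, right has 3 {10, 2, 22}.
  Root 33: left subtree has 4 nodes {30, 14, 4, 36}, right has 2 {35, 20}.
    Root 30: left subtree has 0 nodes { }, right has 3 {14, 4, 36}.
      Root 14: left subtree has 0 nodes { }, right has 2 {4, 36}.
        Root 36: left subtree has 1 node {4}, right has 0 { }.
    Root 35: left subtree has 0 nodes { }, right has 1 {20}.
  Root 2: left subtree has 1 node {10}, right has 1 {22}.

23 33 30 14 36 4 35 20 2 10 22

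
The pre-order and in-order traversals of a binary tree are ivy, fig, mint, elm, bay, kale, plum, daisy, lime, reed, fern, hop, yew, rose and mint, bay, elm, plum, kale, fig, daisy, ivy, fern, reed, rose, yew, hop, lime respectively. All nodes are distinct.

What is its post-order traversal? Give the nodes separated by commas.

bay, plum, kale, elm, mint, daisy, fig, fern, rose, yew, hop, reed, lime, ivy

The first element of pre-order is the root; it splits in-order into left and right subtrees.
Root ivy: left subtree has 7 nodes {mint, bay, elm, plum, kale, fig, daisy}, right has 6 {fern, reed, rose, yew, hop, lime}.
  Root fig: left subtree has 5 nodes {mint, bay, elm, plum, kale}, right has 1 {daisy}.
    Root mint: left subtree has 0 nodes { }, right has 4 {bay, elm, plum, kale}.
      Root elm: left subtree has 1 node {bay}, right has 2 {plum, kale}.
        Root kale: left subtree has 1 node {plum}, right has 0 { }.
  Root lime: left subtree has 5 nodes {fern, reed, rose, yew, hop}, right has 0 { }.
    Root reed: left subtree has 1 node {fern}, right has 3 {rose, yew, hop}.
      Root hop: left subtree has 2 nodes {rose, yew}, right has 0 { }.
        Root yew: left subtree has 1 node {rose}, right has 0 { }.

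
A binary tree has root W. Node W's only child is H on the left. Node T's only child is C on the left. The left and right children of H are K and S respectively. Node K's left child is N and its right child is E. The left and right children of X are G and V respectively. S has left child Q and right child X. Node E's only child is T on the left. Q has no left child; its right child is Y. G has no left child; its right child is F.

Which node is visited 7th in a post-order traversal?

Q

Post-order visits the left subtree, then the right subtree, then the node.
At W: go left to H.
  At H: go left to K.
    At K: go left to N.
      N is a leaf — visit N.
    At K: go right to E.
      At E: go left to T.
        At T: go left to C.
          C is a leaf — visit C.
        At T: no right child.
        Visit T.
      At E: no right child.
      Visit E.
    Visit K.
  At H: go right to S.
    At S: go left to Q.
      At Q: no left child.
      At Q: go right to Y.
        Y is a leaf — visit Y.
      Visit Q.
    At S: go right to X.
      At X: go left to G.
        At G: no left child.
        At G: go right to F.
          F is a leaf — visit F.
        Visit G.
      At X: go right to V.
        V is a leaf — visit V.
      Visit X.
    Visit S.
  Visit H.
At W: no right child.
Visit W.
Full post-order sequence: N, C, T, E, K, Y, Q, F, G, V, X, S, H, W.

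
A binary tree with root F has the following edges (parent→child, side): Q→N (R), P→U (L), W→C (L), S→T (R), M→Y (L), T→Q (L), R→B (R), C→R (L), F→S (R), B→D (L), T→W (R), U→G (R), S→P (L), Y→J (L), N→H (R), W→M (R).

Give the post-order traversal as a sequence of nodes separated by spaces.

G U P H N Q D B R C J Y M W T S F

Post-order visits the left subtree, then the right subtree, then the node.
At F: no left child.
At F: go right to S.
  At S: go left to P.
    At P: go left to U.
      At U: no left child.
      At U: go right to G.
        G is a leaf — visit G.
      Visit U.
    At P: no right child.
    Visit P.
  At S: go right to T.
    At T: go left to Q.
      At Q: no left child.
      At Q: go right to N.
        At N: no left child.
        At N: go right to H.
          H is a leaf — visit H.
        Visit N.
      Visit Q.
    At T: go right to W.
      At W: go left to C.
        At C: go left to R.
          At R: no left child.
          At R: go right to B.
            At B: go left to D.
              D is a leaf — visit D.
            At B: no right child.
            Visit B.
          Visit R.
        At C: no right child.
        Visit C.
      At W: go right to M.
        At M: go left to Y.
          At Y: go left to J.
            J is a leaf — visit J.
          At Y: no right child.
          Visit Y.
        At M: no right child.
        Visit M.
      Visit W.
    Visit T.
  Visit S.
Visit F.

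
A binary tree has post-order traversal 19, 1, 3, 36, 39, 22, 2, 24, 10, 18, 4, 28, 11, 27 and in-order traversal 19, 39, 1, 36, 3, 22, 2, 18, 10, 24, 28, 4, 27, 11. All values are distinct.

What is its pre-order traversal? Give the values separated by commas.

The last element of post-order is the root; it splits in-order into left and right subtrees.
Root 27: left subtree has 12 nodes {19, 39, 1, 36, 3, 22, 2, 18, 10, 24, 28, 4}, right has 1 {11}.
  Root 28: left subtree has 10 nodes {19, 39, 1, 36, 3, 22, 2, 18, 10, 24}, right has 1 {4}.
    Root 18: left subtree has 7 nodes {19, 39, 1, 36, 3, 22, 2}, right has 2 {10, 24}.
      Root 2: left subtree has 6 nodes {19, 39, 1, 36, 3, 22}, right has 0 { }.
        Root 22: left subtree has 5 nodes {19, 39, 1, 36, 3}, right has 0 { }.
          Root 39: left subtree has 1 node {19}, right has 3 {1, 36, 3}.
            Root 36: left subtree has 1 node {1}, right has 1 {3}.
      Root 10: left subtree has 0 nodes { }, right has 1 {24}.

27, 28, 18, 2, 22, 39, 19, 36, 1, 3, 10, 24, 4, 11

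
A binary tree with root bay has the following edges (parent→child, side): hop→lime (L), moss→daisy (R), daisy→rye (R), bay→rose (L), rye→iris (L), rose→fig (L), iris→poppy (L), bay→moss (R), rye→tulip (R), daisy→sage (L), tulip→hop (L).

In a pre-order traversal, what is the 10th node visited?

Pre-order visits the node, then its left subtree, then its right subtree.
Visit bay.
At bay: go left to rose.
  Visit rose.
  At rose: go left to fig.
    fig is a leaf — visit fig.
  At rose: no right child.
At bay: go right to moss.
  Visit moss.
  At moss: no left child.
  At moss: go right to daisy.
    Visit daisy.
    At daisy: go left to sage.
      sage is a leaf — visit sage.
    At daisy: go right to rye.
      Visit rye.
      At rye: go left to iris.
        Visit iris.
        At iris: go left to poppy.
          poppy is a leaf — visit poppy.
        At iris: no right child.
      At rye: go right to tulip.
        Visit tulip.
        At tulip: go left to hop.
          Visit hop.
          At hop: go left to lime.
            lime is a leaf — visit lime.
          At hop: no right child.
        At tulip: no right child.
Full pre-order sequence: bay, rose, fig, moss, daisy, sage, rye, iris, poppy, tulip, hop, lime.

tulip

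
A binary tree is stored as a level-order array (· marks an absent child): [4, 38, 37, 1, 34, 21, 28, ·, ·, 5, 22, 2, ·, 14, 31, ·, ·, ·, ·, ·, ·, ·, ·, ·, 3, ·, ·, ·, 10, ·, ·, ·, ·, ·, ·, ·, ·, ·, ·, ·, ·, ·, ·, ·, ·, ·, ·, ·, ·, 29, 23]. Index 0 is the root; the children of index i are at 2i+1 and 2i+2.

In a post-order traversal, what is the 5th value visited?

Post-order visits the left subtree, then the right subtree, then the node.
At 4: go left to 38.
  At 38: go left to 1.
    1 is a leaf — visit 1.
  At 38: go right to 34.
    At 34: go left to 5.
      5 is a leaf — visit 5.
    At 34: go right to 22.
      22 is a leaf — visit 22.
    Visit 34.
  Visit 38.
At 4: go right to 37.
  At 37: go left to 21.
    At 21: go left to 2.
      At 2: no left child.
      At 2: go right to 3.
        At 3: go left to 29.
          29 is a leaf — visit 29.
        At 3: go right to 23.
          23 is a leaf — visit 23.
        Visit 3.
      Visit 2.
    At 21: no right child.
    Visit 21.
  At 37: go right to 28.
    At 28: go left to 14.
      At 14: no left child.
      At 14: go right to 10.
        10 is a leaf — visit 10.
      Visit 14.
    At 28: go right to 31.
      31 is a leaf — visit 31.
    Visit 28.
  Visit 37.
Visit 4.
Full post-order sequence: 1, 5, 22, 34, 38, 29, 23, 3, 2, 21, 10, 14, 31, 28, 37, 4.

38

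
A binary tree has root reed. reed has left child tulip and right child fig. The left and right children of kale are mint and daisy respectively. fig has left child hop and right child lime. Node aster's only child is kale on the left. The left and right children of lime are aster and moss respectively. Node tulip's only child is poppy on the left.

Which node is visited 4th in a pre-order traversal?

Pre-order visits the node, then its left subtree, then its right subtree.
Visit reed.
At reed: go left to tulip.
  Visit tulip.
  At tulip: go left to poppy.
    poppy is a leaf — visit poppy.
  At tulip: no right child.
At reed: go right to fig.
  Visit fig.
  At fig: go left to hop.
    hop is a leaf — visit hop.
  At fig: go right to lime.
    Visit lime.
    At lime: go left to aster.
      Visit aster.
      At aster: go left to kale.
        Visit kale.
        At kale: go left to mint.
          mint is a leaf — visit mint.
        At kale: go right to daisy.
          daisy is a leaf — visit daisy.
      At aster: no right child.
    At lime: go right to moss.
      moss is a leaf — visit moss.
Full pre-order sequence: reed, tulip, poppy, fig, hop, lime, aster, kale, mint, daisy, moss.

fig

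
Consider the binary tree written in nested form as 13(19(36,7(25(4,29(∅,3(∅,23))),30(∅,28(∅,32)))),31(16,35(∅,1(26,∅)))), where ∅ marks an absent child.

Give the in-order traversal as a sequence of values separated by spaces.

36 19 4 25 29 3 23 7 30 28 32 13 16 31 35 26 1

In-order visits the left subtree, then the node, then the right subtree.
At 13: go left to 19.
  At 19: go left to 36.
    36 is a leaf — visit 36.
  Visit 19.
  At 19: go right to 7.
    At 7: go left to 25.
      At 25: go left to 4.
        4 is a leaf — visit 4.
      Visit 25.
      At 25: go right to 29.
        At 29: no left child.
        Visit 29.
        At 29: go right to 3.
          At 3: no left child.
          Visit 3.
          At 3: go right to 23.
            23 is a leaf — visit 23.
    Visit 7.
    At 7: go right to 30.
      At 30: no left child.
      Visit 30.
      At 30: go right to 28.
        At 28: no left child.
        Visit 28.
        At 28: go right to 32.
          32 is a leaf — visit 32.
Visit 13.
At 13: go right to 31.
  At 31: go left to 16.
    16 is a leaf — visit 16.
  Visit 31.
  At 31: go right to 35.
    At 35: no left child.
    Visit 35.
    At 35: go right to 1.
      At 1: go left to 26.
        26 is a leaf — visit 26.
      Visit 1.
      At 1: no right child.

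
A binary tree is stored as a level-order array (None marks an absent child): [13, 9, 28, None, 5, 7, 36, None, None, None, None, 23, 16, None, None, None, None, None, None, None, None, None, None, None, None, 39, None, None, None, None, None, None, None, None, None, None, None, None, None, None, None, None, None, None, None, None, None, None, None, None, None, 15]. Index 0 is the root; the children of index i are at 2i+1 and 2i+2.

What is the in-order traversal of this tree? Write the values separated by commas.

9, 5, 13, 23, 7, 15, 39, 16, 28, 36

In-order visits the left subtree, then the node, then the right subtree.
At 13: go left to 9.
  At 9: no left child.
  Visit 9.
  At 9: go right to 5.
    5 is a leaf — visit 5.
Visit 13.
At 13: go right to 28.
  At 28: go left to 7.
    At 7: go left to 23.
      23 is a leaf — visit 23.
    Visit 7.
    At 7: go right to 16.
      At 16: go left to 39.
        At 39: go left to 15.
          15 is a leaf — visit 15.
        Visit 39.
        At 39: no right child.
      Visit 16.
      At 16: no right child.
  Visit 28.
  At 28: go right to 36.
    36 is a leaf — visit 36.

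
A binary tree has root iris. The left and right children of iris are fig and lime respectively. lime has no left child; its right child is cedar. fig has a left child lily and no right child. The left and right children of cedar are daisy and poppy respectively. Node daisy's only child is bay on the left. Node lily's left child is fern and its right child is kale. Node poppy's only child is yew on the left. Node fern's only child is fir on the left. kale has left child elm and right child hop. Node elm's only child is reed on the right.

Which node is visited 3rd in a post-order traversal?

Post-order visits the left subtree, then the right subtree, then the node.
At iris: go left to fig.
  At fig: go left to lily.
    At lily: go left to fern.
      At fern: go left to fir.
        fir is a leaf — visit fir.
      At fern: no right child.
      Visit fern.
    At lily: go right to kale.
      At kale: go left to elm.
        At elm: no left child.
        At elm: go right to reed.
          reed is a leaf — visit reed.
        Visit elm.
      At kale: go right to hop.
        hop is a leaf — visit hop.
      Visit kale.
    Visit lily.
  At fig: no right child.
  Visit fig.
At iris: go right to lime.
  At lime: no left child.
  At lime: go right to cedar.
    At cedar: go left to daisy.
      At daisy: go left to bay.
        bay is a leaf — visit bay.
      At daisy: no right child.
      Visit daisy.
    At cedar: go right to poppy.
      At poppy: go left to yew.
        yew is a leaf — visit yew.
      At poppy: no right child.
      Visit poppy.
    Visit cedar.
  Visit lime.
Visit iris.
Full post-order sequence: fir, fern, reed, elm, hop, kale, lily, fig, bay, daisy, yew, poppy, cedar, lime, iris.

reed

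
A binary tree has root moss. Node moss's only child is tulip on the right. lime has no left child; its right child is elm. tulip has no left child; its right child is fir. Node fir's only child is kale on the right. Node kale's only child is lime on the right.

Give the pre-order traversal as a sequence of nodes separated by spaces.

Pre-order visits the node, then its left subtree, then its right subtree.
Visit moss.
At moss: no left child.
At moss: go right to tulip.
  Visit tulip.
  At tulip: no left child.
  At tulip: go right to fir.
    Visit fir.
    At fir: no left child.
    At fir: go right to kale.
      Visit kale.
      At kale: no left child.
      At kale: go right to lime.
        Visit lime.
        At lime: no left child.
        At lime: go right to elm.
          elm is a leaf — visit elm.

moss tulip fir kale lime elm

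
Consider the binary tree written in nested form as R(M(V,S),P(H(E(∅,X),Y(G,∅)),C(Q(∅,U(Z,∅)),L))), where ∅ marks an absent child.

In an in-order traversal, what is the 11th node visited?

In-order visits the left subtree, then the node, then the right subtree.
At R: go left to M.
  At M: go left to V.
    V is a leaf — visit V.
  Visit M.
  At M: go right to S.
    S is a leaf — visit S.
Visit R.
At R: go right to P.
  At P: go left to H.
    At H: go left to E.
      At E: no left child.
      Visit E.
      At E: go right to X.
        X is a leaf — visit X.
    Visit H.
    At H: go right to Y.
      At Y: go left to G.
        G is a leaf — visit G.
      Visit Y.
      At Y: no right child.
  Visit P.
  At P: go right to C.
    At C: go left to Q.
      At Q: no left child.
      Visit Q.
      At Q: go right to U.
        At U: go left to Z.
          Z is a leaf — visit Z.
        Visit U.
        At U: no right child.
    Visit C.
    At C: go right to L.
      L is a leaf — visit L.
Full in-order sequence: V, M, S, R, E, X, H, G, Y, P, Q, Z, U, C, L.

Q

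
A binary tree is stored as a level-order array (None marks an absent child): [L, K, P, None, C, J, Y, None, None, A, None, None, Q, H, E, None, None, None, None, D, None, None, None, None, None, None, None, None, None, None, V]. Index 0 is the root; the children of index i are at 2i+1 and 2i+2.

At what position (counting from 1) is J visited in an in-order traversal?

In-order visits the left subtree, then the node, then the right subtree.
At L: go left to K.
  At K: no left child.
  Visit K.
  At K: go right to C.
    At C: go left to A.
      At A: go left to D.
        D is a leaf — visit D.
      Visit A.
      At A: no right child.
    Visit C.
    At C: no right child.
Visit L.
At L: go right to P.
  At P: go left to J.
    At J: no left child.
    Visit J.
    At J: go right to Q.
      Q is a leaf — visit Q.
  Visit P.
  At P: go right to Y.
    At Y: go left to H.
      H is a leaf — visit H.
    Visit Y.
    At Y: go right to E.
      At E: no left child.
      Visit E.
      At E: go right to V.
        V is a leaf — visit V.
Full in-order sequence: K, D, A, C, L, J, Q, P, H, Y, E, V.

6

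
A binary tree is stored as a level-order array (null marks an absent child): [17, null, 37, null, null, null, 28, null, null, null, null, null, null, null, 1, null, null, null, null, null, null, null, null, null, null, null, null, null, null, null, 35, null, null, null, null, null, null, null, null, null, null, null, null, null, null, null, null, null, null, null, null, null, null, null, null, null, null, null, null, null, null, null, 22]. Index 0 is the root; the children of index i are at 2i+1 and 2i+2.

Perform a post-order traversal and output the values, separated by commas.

22, 35, 1, 28, 37, 17

Post-order visits the left subtree, then the right subtree, then the node.
At 17: no left child.
At 17: go right to 37.
  At 37: no left child.
  At 37: go right to 28.
    At 28: no left child.
    At 28: go right to 1.
      At 1: no left child.
      At 1: go right to 35.
        At 35: no left child.
        At 35: go right to 22.
          22 is a leaf — visit 22.
        Visit 35.
      Visit 1.
    Visit 28.
  Visit 37.
Visit 17.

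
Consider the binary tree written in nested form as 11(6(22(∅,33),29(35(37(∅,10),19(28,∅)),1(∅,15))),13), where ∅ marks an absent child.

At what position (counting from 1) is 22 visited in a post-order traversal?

2

Post-order visits the left subtree, then the right subtree, then the node.
At 11: go left to 6.
  At 6: go left to 22.
    At 22: no left child.
    At 22: go right to 33.
      33 is a leaf — visit 33.
    Visit 22.
  At 6: go right to 29.
    At 29: go left to 35.
      At 35: go left to 37.
        At 37: no left child.
        At 37: go right to 10.
          10 is a leaf — visit 10.
        Visit 37.
      At 35: go right to 19.
        At 19: go left to 28.
          28 is a leaf — visit 28.
        At 19: no right child.
        Visit 19.
      Visit 35.
    At 29: go right to 1.
      At 1: no left child.
      At 1: go right to 15.
        15 is a leaf — visit 15.
      Visit 1.
    Visit 29.
  Visit 6.
At 11: go right to 13.
  13 is a leaf — visit 13.
Visit 11.
Full post-order sequence: 33, 22, 10, 37, 28, 19, 35, 15, 1, 29, 6, 13, 11.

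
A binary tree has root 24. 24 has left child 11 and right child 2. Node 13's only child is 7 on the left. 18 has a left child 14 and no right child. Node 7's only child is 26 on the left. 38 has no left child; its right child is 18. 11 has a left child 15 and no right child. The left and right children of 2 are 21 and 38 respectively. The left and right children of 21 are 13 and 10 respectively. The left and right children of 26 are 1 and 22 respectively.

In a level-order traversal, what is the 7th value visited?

13

Level-order visits nodes level by level from the root, left to right within each level.
Level 0: 24
Level 1: 11, 2
Level 2: 15, 21, 38
Level 3: 13, 10, 18
Level 4: 7, 14
Level 5: 26
Level 6: 1, 22
Full level-order sequence: 24, 11, 2, 15, 21, 38, 13, 10, 18, 7, 14, 26, 1, 22.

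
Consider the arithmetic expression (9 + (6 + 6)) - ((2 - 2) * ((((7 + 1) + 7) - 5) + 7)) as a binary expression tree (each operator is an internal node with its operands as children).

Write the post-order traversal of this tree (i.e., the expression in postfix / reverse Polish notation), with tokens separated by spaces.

Post-order on an expression tree gives postfix notation: for each operator, emit left operand, right operand, then the operator.

9 6 6 + + 2 2 - 7 1 + 7 + 5 - 7 + * -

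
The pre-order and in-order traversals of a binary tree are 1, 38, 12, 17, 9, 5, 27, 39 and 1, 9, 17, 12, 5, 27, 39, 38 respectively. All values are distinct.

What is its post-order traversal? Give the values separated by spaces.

The first element of pre-order is the root; it splits in-order into left and right subtrees.
Root 1: left subtree has 0 nodes { }, right has 7 {9, 17, 12, 5, 27, 39, 38}.
  Root 38: left subtree has 6 nodes {9, 17, 12, 5, 27, 39}, right has 0 { }.
    Root 12: left subtree has 2 nodes {9, 17}, right has 3 {5, 27, 39}.
      Root 17: left subtree has 1 node {9}, right has 0 { }.
      Root 5: left subtree has 0 nodes { }, right has 2 {27, 39}.
        Root 27: left subtree has 0 nodes { }, right has 1 {39}.

9 17 39 27 5 12 38 1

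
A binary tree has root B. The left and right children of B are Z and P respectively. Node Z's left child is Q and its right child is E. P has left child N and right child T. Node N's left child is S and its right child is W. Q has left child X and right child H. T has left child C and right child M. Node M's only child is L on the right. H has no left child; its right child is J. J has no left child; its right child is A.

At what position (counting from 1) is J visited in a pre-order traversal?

6

Pre-order visits the node, then its left subtree, then its right subtree.
Visit B.
At B: go left to Z.
  Visit Z.
  At Z: go left to Q.
    Visit Q.
    At Q: go left to X.
      X is a leaf — visit X.
    At Q: go right to H.
      Visit H.
      At H: no left child.
      At H: go right to J.
        Visit J.
        At J: no left child.
        At J: go right to A.
          A is a leaf — visit A.
  At Z: go right to E.
    E is a leaf — visit E.
At B: go right to P.
  Visit P.
  At P: go left to N.
    Visit N.
    At N: go left to S.
      S is a leaf — visit S.
    At N: go right to W.
      W is a leaf — visit W.
  At P: go right to T.
    Visit T.
    At T: go left to C.
      C is a leaf — visit C.
    At T: go right to M.
      Visit M.
      At M: no left child.
      At M: go right to L.
        L is a leaf — visit L.
Full pre-order sequence: B, Z, Q, X, H, J, A, E, P, N, S, W, T, C, M, L.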